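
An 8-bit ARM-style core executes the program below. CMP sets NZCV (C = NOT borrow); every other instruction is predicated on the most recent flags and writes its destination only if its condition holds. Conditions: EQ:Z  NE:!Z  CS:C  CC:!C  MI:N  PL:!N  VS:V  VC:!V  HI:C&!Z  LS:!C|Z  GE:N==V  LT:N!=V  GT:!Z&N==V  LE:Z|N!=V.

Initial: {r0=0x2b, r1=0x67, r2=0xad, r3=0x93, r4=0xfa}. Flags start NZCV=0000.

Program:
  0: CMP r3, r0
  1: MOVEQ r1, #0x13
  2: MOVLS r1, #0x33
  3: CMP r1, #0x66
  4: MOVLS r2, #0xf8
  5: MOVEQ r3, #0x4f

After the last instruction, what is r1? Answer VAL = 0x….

0: ✓ CMP  NZCV=0011
1: · MOVEQ
2: · MOVLS
3: ✓ CMP  NZCV=0010
4: · MOVLS
5: · MOVEQ

VAL = 0x67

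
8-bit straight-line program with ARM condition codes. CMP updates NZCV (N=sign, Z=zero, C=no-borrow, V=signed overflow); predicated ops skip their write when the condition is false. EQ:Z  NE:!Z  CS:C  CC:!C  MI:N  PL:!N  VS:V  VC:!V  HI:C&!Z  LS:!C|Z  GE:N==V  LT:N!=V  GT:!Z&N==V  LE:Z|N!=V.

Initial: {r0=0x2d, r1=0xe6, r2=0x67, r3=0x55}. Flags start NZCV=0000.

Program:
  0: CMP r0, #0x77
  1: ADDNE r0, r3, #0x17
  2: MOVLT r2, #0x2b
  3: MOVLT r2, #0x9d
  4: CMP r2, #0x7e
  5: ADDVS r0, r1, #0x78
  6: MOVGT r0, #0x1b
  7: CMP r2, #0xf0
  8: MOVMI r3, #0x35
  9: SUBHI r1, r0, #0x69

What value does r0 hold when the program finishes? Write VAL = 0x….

VAL = 0x5e

0: ✓ CMP  NZCV=1000
1: ✓ ADDNE  r0←0x6c
2: ✓ MOVLT  r2←0x2b
3: ✓ MOVLT  r2←0x9d
4: ✓ CMP  NZCV=0011
5: ✓ ADDVS  r0←0x5e
6: · MOVGT
7: ✓ CMP  NZCV=1000
8: ✓ MOVMI  r3←0x35
9: · SUBHI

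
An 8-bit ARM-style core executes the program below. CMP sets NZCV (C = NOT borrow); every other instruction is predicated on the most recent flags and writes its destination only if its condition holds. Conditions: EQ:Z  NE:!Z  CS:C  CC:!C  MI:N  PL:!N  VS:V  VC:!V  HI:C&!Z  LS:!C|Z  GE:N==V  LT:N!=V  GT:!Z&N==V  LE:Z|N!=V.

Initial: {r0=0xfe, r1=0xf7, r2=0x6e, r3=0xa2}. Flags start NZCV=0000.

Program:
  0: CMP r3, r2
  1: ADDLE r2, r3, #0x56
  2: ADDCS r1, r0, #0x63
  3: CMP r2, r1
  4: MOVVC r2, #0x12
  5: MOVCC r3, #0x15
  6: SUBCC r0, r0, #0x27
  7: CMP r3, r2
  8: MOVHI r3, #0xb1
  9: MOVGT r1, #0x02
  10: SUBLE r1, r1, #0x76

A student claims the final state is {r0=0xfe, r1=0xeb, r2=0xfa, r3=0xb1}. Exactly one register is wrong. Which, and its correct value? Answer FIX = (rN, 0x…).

FIX = (r2, 0x12)

0: ✓ CMP  NZCV=0011
1: ✓ ADDLE  r2←0xf8
2: ✓ ADDCS  r1←0x61
3: ✓ CMP  NZCV=1010
4: ✓ MOVVC  r2←0x12
5: · MOVCC
6: · SUBCC
7: ✓ CMP  NZCV=1010
8: ✓ MOVHI  r3←0xb1
9: · MOVGT
10: ✓ SUBLE  r1←0xeb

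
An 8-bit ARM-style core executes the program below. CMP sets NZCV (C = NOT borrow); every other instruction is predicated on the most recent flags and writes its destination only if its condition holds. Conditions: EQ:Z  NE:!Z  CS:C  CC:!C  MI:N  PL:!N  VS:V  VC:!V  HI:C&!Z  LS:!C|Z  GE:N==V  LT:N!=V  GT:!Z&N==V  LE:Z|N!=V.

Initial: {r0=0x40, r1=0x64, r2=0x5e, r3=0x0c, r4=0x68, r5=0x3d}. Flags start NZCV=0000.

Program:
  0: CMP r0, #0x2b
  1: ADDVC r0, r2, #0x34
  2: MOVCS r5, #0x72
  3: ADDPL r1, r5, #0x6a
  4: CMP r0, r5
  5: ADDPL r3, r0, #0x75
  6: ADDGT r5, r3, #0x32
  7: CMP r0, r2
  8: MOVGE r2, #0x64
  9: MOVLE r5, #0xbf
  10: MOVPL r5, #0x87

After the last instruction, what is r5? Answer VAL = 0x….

0: ✓ CMP  NZCV=0010
1: ✓ ADDVC  r0←0x92
2: ✓ MOVCS  r5←0x72
3: ✓ ADDPL  r1←0xdc
4: ✓ CMP  NZCV=0011
5: ✓ ADDPL  r3←0x07
6: · ADDGT
7: ✓ CMP  NZCV=0011
8: · MOVGE
9: ✓ MOVLE  r5←0xbf
10: ✓ MOVPL  r5←0x87

VAL = 0x87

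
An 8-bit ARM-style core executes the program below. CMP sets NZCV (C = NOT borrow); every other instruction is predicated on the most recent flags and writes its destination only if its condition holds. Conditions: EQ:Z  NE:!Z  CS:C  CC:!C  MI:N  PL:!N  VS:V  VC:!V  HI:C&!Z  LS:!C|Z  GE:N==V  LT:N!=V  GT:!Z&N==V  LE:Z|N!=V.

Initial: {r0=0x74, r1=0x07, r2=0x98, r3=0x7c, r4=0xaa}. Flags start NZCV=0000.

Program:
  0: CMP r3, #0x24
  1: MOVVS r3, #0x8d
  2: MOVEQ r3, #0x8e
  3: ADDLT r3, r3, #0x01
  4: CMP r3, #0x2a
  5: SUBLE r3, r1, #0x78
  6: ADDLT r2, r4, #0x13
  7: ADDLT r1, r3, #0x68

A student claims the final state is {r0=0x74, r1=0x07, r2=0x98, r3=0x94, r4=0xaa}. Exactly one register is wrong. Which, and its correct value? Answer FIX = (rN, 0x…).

0: ✓ CMP  NZCV=0010
1: · MOVVS
2: · MOVEQ
3: · ADDLT
4: ✓ CMP  NZCV=0010
5: · SUBLE
6: · ADDLT
7: · ADDLT

FIX = (r3, 0x7c)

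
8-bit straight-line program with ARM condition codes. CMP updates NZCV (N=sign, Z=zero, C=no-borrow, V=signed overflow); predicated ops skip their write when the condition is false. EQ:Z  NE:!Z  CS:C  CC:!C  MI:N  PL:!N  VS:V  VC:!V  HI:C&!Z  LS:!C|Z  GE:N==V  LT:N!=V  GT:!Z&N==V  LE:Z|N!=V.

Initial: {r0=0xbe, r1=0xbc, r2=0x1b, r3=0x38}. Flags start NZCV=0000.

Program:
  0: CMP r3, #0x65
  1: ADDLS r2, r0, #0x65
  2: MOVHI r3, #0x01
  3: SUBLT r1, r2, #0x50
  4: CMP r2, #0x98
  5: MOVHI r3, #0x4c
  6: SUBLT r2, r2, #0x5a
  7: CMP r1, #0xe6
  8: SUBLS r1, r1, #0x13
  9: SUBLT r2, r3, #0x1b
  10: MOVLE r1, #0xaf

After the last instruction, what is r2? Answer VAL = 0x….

0: ✓ CMP  NZCV=1000
1: ✓ ADDLS  r2←0x23
2: · MOVHI
3: ✓ SUBLT  r1←0xd3
4: ✓ CMP  NZCV=1001
5: · MOVHI
6: · SUBLT
7: ✓ CMP  NZCV=1000
8: ✓ SUBLS  r1←0xc0
9: ✓ SUBLT  r2←0x1d
10: ✓ MOVLE  r1←0xaf

VAL = 0x1d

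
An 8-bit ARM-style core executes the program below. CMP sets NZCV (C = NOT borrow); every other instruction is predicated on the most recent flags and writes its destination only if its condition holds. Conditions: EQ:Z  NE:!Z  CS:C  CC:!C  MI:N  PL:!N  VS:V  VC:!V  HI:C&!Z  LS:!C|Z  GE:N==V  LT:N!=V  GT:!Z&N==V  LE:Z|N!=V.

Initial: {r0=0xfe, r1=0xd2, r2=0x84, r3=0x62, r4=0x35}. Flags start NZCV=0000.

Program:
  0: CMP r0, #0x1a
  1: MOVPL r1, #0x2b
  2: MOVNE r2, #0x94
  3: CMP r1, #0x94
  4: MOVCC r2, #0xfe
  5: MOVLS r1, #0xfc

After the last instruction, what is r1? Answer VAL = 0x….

[0] flags=1010 → (cmp)
[1] flags=1010 PL?F → skip
[2] flags=1010 NE?T → r2=0x94
[3] flags=0010 → (cmp)
[4] flags=0010 CC?F → skip
[5] flags=0010 LS?F → skip

VAL = 0xd2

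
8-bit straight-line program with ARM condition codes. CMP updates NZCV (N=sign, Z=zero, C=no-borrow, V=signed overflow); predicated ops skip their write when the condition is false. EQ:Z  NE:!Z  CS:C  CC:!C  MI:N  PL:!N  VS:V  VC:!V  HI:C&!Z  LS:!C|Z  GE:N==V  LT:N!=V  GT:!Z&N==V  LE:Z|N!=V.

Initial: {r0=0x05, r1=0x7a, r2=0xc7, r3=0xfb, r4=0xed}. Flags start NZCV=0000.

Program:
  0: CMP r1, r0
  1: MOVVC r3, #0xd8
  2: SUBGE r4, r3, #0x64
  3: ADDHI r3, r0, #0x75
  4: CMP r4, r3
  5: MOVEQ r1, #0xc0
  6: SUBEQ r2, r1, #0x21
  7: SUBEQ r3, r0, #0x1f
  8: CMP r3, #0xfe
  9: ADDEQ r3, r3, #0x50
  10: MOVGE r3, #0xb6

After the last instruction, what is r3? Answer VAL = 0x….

VAL = 0xb6

[0] flags=0010 → (cmp)
[1] flags=0010 VC?T → r3=0xd8
[2] flags=0010 GE?T → r4=0x74
[3] flags=0010 HI?T → r3=0x7a
[4] flags=1000 → (cmp)
[5] flags=1000 EQ?F → skip
[6] flags=1000 EQ?F → skip
[7] flags=1000 EQ?F → skip
[8] flags=0000 → (cmp)
[9] flags=0000 EQ?F → skip
[10] flags=0000 GE?T → r3=0xb6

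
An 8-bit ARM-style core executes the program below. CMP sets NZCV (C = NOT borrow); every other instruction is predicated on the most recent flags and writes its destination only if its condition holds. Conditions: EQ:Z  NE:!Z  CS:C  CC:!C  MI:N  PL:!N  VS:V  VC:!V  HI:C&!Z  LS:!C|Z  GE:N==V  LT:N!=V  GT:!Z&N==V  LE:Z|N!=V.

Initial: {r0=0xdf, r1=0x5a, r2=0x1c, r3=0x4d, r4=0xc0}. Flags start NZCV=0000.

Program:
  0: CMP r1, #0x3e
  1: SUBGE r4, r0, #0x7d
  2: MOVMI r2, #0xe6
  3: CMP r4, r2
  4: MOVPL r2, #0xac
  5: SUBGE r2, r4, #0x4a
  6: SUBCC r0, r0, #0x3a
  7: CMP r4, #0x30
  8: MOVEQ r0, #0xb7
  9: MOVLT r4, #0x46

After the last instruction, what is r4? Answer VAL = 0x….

VAL = 0x62

[0] flags=0010 → (cmp)
[1] flags=0010 GE?T → r4=0x62
[2] flags=0010 MI?F → skip
[3] flags=0010 → (cmp)
[4] flags=0010 PL?T → r2=0xac
[5] flags=0010 GE?T → r2=0x18
[6] flags=0010 CC?F → skip
[7] flags=0010 → (cmp)
[8] flags=0010 EQ?F → skip
[9] flags=0010 LT?F → skip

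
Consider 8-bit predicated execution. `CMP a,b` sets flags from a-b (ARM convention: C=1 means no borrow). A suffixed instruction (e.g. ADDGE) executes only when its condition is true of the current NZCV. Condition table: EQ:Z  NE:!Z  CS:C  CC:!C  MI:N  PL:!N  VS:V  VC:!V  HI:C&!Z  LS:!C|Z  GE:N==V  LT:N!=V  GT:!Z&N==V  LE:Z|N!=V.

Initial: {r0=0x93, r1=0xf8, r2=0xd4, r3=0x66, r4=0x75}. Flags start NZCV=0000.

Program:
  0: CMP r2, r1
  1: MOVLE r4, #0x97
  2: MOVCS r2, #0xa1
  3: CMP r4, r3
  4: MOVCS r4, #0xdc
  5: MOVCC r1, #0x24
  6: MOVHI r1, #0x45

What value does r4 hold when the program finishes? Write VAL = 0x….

VAL = 0xdc

[0] flags=1000 → (cmp)
[1] flags=1000 LE?T → r4=0x97
[2] flags=1000 CS?F → skip
[3] flags=0011 → (cmp)
[4] flags=0011 CS?T → r4=0xdc
[5] flags=0011 CC?F → skip
[6] flags=0011 HI?T → r1=0x45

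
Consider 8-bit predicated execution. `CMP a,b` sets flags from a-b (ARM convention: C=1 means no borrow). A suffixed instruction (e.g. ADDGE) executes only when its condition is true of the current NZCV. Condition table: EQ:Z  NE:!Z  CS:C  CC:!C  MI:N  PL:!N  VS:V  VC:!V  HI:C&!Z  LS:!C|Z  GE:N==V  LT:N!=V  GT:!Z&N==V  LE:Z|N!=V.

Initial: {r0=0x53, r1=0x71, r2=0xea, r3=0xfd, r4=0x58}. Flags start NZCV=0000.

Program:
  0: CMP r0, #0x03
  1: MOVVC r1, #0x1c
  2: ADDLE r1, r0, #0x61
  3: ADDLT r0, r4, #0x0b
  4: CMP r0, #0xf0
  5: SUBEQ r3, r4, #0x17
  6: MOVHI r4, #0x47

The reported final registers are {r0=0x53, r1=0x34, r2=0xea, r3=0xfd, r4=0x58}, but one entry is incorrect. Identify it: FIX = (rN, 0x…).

FIX = (r1, 0x1c)

[0] flags=0010 → (cmp)
[1] flags=0010 VC?T → r1=0x1c
[2] flags=0010 LE?F → skip
[3] flags=0010 LT?F → skip
[4] flags=0000 → (cmp)
[5] flags=0000 EQ?F → skip
[6] flags=0000 HI?F → skip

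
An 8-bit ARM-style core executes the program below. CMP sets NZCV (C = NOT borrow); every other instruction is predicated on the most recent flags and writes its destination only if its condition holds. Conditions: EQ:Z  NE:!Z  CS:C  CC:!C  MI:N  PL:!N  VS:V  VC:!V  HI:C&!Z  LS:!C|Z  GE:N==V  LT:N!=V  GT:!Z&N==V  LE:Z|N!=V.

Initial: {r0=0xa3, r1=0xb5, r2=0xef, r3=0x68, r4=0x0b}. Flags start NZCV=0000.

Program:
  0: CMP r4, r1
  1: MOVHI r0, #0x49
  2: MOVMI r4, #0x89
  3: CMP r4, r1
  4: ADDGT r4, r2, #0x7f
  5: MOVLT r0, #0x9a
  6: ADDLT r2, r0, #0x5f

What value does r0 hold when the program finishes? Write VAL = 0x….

[0] flags=0000 → (cmp)
[1] flags=0000 HI?F → skip
[2] flags=0000 MI?F → skip
[3] flags=0000 → (cmp)
[4] flags=0000 GT?T → r4=0x6e
[5] flags=0000 LT?F → skip
[6] flags=0000 LT?F → skip

VAL = 0xa3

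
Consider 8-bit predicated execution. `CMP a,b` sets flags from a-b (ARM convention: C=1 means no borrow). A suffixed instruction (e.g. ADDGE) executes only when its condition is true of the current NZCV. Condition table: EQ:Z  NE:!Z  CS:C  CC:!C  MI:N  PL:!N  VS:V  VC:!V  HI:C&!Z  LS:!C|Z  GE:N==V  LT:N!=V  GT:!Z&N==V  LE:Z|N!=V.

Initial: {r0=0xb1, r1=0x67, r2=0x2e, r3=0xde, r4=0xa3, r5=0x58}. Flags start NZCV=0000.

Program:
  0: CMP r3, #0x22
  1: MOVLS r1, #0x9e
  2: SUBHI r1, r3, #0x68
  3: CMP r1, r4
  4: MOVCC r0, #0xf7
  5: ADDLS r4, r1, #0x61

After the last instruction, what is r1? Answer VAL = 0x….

VAL = 0x76

0: ✓ CMP  NZCV=1010
1: · MOVLS
2: ✓ SUBHI  r1←0x76
3: ✓ CMP  NZCV=1001
4: ✓ MOVCC  r0←0xf7
5: ✓ ADDLS  r4←0xd7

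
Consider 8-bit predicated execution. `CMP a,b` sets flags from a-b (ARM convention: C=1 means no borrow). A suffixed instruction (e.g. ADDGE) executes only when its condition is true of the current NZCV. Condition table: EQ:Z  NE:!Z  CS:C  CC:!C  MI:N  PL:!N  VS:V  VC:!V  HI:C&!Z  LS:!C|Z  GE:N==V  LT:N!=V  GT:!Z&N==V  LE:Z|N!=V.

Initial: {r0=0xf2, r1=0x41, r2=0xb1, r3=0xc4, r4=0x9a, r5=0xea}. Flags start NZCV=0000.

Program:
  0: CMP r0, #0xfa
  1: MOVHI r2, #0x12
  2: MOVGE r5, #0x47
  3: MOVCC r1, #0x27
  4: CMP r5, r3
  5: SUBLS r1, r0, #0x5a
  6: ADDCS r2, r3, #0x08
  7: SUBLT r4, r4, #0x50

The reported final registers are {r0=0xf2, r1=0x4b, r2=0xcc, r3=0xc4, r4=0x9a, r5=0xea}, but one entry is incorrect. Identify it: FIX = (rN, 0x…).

FIX = (r1, 0x27)

[0] flags=1000 → (cmp)
[1] flags=1000 HI?F → skip
[2] flags=1000 GE?F → skip
[3] flags=1000 CC?T → r1=0x27
[4] flags=0010 → (cmp)
[5] flags=0010 LS?F → skip
[6] flags=0010 CS?T → r2=0xcc
[7] flags=0010 LT?F → skip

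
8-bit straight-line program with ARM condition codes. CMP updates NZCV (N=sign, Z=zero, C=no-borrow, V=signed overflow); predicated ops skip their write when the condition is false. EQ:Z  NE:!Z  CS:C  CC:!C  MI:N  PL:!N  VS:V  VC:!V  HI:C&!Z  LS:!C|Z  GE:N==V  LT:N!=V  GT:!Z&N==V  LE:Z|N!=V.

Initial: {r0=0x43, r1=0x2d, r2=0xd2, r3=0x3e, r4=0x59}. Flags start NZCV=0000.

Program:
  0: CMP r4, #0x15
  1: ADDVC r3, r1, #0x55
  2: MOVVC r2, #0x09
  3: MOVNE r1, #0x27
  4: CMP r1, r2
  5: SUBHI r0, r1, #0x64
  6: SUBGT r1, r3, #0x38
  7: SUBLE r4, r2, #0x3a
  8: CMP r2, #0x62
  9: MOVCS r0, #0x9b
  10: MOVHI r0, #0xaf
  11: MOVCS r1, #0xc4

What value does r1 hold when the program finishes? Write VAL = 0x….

VAL = 0x4a

0: ✓ CMP  NZCV=0010
1: ✓ ADDVC  r3←0x82
2: ✓ MOVVC  r2←0x09
3: ✓ MOVNE  r1←0x27
4: ✓ CMP  NZCV=0010
5: ✓ SUBHI  r0←0xc3
6: ✓ SUBGT  r1←0x4a
7: · SUBLE
8: ✓ CMP  NZCV=1000
9: · MOVCS
10: · MOVHI
11: · MOVCS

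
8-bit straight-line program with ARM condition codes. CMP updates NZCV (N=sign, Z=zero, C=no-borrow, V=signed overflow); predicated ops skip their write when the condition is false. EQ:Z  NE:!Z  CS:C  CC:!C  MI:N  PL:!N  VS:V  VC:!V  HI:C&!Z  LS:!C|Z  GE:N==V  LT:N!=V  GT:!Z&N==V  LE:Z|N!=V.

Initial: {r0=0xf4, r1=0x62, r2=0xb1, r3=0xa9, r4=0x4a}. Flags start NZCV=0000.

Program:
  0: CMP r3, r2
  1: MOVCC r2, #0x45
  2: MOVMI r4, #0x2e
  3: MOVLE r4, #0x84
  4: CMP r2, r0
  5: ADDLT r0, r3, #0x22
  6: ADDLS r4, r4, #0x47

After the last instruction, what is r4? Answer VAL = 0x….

VAL = 0xcb

0: ✓ CMP  NZCV=1000
1: ✓ MOVCC  r2←0x45
2: ✓ MOVMI  r4←0x2e
3: ✓ MOVLE  r4←0x84
4: ✓ CMP  NZCV=0000
5: · ADDLT
6: ✓ ADDLS  r4←0xcb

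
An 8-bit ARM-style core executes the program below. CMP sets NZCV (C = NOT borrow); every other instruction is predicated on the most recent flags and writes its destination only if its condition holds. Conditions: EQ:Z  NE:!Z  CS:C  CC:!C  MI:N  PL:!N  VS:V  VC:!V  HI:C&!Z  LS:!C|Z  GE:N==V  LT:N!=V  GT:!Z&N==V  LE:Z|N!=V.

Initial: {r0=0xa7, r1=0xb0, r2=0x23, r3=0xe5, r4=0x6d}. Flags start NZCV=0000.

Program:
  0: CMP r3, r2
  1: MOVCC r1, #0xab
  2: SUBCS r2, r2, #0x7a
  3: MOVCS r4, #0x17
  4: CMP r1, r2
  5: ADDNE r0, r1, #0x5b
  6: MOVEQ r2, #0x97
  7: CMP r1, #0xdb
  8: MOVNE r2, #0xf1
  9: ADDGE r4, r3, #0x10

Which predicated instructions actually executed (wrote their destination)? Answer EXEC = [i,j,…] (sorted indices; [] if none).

0: ✓ CMP  NZCV=1010
1: · MOVCC
2: ✓ SUBCS  r2←0xa9
3: ✓ MOVCS  r4←0x17
4: ✓ CMP  NZCV=0010
5: ✓ ADDNE  r0←0x0b
6: · MOVEQ
7: ✓ CMP  NZCV=1000
8: ✓ MOVNE  r2←0xf1
9: · ADDGE

EXEC = [2,3,5,8]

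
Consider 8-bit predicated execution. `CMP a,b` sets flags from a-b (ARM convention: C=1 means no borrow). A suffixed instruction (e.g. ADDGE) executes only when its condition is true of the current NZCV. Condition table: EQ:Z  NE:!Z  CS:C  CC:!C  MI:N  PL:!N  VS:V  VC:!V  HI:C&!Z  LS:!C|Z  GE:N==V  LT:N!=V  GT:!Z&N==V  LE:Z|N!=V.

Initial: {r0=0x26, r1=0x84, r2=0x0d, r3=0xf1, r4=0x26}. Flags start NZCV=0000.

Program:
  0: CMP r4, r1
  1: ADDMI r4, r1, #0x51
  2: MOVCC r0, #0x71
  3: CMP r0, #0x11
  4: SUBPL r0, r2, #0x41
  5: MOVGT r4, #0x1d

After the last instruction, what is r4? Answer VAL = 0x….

[0] flags=1001 → (cmp)
[1] flags=1001 MI?T → r4=0xd5
[2] flags=1001 CC?T → r0=0x71
[3] flags=0010 → (cmp)
[4] flags=0010 PL?T → r0=0xcc
[5] flags=0010 GT?T → r4=0x1d

VAL = 0x1d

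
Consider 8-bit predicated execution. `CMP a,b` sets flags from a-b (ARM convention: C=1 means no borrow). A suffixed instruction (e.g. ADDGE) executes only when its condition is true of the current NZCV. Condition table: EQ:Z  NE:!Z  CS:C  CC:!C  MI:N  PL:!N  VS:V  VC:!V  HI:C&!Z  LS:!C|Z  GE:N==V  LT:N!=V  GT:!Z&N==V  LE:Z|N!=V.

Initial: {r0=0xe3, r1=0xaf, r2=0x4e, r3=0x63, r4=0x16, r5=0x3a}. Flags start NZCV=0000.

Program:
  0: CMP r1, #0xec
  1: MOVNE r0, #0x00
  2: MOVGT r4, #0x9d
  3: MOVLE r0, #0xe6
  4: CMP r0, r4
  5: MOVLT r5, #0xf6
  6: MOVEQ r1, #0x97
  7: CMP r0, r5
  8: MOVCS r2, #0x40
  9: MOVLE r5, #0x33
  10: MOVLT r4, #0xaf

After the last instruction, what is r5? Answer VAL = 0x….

VAL = 0x33

[0] flags=1000 → (cmp)
[1] flags=1000 NE?T → r0=0x00
[2] flags=1000 GT?F → skip
[3] flags=1000 LE?T → r0=0xe6
[4] flags=1010 → (cmp)
[5] flags=1010 LT?T → r5=0xf6
[6] flags=1010 EQ?F → skip
[7] flags=1000 → (cmp)
[8] flags=1000 CS?F → skip
[9] flags=1000 LE?T → r5=0x33
[10] flags=1000 LT?T → r4=0xaf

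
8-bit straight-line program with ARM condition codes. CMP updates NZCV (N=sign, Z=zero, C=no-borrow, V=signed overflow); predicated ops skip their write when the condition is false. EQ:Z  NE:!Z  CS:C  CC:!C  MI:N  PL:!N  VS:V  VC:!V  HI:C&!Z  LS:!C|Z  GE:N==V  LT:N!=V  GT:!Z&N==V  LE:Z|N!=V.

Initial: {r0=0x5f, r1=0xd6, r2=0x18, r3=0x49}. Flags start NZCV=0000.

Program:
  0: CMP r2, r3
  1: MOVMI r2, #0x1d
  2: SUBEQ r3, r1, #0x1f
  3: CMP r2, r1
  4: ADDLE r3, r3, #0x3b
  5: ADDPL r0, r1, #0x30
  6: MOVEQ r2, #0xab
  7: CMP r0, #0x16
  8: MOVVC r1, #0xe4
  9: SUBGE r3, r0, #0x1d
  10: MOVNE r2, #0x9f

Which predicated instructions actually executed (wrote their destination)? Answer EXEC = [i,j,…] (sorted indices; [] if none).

[0] flags=1000 → (cmp)
[1] flags=1000 MI?T → r2=0x1d
[2] flags=1000 EQ?F → skip
[3] flags=0000 → (cmp)
[4] flags=0000 LE?F → skip
[5] flags=0000 PL?T → r0=0x06
[6] flags=0000 EQ?F → skip
[7] flags=1000 → (cmp)
[8] flags=1000 VC?T → r1=0xe4
[9] flags=1000 GE?F → skip
[10] flags=1000 NE?T → r2=0x9f

EXEC = [1,5,8,10]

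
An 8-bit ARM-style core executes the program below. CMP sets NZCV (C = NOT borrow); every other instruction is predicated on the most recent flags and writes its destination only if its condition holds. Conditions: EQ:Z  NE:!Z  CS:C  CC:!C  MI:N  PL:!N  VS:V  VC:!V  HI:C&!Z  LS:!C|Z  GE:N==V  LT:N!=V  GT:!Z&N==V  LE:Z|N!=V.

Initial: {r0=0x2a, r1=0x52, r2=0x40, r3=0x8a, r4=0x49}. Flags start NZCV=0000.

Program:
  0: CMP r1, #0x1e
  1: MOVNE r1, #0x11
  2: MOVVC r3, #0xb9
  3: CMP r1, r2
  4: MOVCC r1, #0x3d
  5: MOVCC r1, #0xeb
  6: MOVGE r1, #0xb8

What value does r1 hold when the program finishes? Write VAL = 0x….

[0] flags=0010 → (cmp)
[1] flags=0010 NE?T → r1=0x11
[2] flags=0010 VC?T → r3=0xb9
[3] flags=1000 → (cmp)
[4] flags=1000 CC?T → r1=0x3d
[5] flags=1000 CC?T → r1=0xeb
[6] flags=1000 GE?F → skip

VAL = 0xeb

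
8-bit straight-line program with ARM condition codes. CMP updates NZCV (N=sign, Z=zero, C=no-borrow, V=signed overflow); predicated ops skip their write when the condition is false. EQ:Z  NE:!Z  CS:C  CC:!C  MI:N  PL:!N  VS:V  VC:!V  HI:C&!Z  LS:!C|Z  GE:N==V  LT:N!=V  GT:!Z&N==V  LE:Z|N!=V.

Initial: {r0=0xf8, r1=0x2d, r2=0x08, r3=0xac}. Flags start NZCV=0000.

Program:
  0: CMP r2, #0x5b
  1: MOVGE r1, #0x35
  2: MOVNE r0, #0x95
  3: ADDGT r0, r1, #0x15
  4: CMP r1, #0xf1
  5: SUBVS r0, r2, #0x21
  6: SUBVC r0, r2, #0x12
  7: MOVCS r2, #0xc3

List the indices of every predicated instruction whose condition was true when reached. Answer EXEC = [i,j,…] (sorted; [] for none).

[0] flags=1000 → (cmp)
[1] flags=1000 GE?F → skip
[2] flags=1000 NE?T → r0=0x95
[3] flags=1000 GT?F → skip
[4] flags=0000 → (cmp)
[5] flags=0000 VS?F → skip
[6] flags=0000 VC?T → r0=0xf6
[7] flags=0000 CS?F → skip

EXEC = [2,6]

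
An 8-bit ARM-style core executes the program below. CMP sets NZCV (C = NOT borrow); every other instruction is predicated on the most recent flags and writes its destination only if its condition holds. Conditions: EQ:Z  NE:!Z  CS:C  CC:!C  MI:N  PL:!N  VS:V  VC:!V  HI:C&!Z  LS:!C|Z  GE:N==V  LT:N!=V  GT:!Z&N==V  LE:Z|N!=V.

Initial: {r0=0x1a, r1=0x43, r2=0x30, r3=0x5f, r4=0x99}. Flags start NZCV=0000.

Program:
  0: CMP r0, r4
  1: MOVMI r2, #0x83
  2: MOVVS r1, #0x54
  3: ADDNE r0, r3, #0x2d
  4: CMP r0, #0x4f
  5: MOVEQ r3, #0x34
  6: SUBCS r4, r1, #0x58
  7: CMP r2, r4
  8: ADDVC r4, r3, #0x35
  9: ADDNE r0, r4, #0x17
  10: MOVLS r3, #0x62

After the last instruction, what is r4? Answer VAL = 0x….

VAL = 0x94

[0] flags=1001 → (cmp)
[1] flags=1001 MI?T → r2=0x83
[2] flags=1001 VS?T → r1=0x54
[3] flags=1001 NE?T → r0=0x8c
[4] flags=0011 → (cmp)
[5] flags=0011 EQ?F → skip
[6] flags=0011 CS?T → r4=0xfc
[7] flags=1000 → (cmp)
[8] flags=1000 VC?T → r4=0x94
[9] flags=1000 NE?T → r0=0xab
[10] flags=1000 LS?T → r3=0x62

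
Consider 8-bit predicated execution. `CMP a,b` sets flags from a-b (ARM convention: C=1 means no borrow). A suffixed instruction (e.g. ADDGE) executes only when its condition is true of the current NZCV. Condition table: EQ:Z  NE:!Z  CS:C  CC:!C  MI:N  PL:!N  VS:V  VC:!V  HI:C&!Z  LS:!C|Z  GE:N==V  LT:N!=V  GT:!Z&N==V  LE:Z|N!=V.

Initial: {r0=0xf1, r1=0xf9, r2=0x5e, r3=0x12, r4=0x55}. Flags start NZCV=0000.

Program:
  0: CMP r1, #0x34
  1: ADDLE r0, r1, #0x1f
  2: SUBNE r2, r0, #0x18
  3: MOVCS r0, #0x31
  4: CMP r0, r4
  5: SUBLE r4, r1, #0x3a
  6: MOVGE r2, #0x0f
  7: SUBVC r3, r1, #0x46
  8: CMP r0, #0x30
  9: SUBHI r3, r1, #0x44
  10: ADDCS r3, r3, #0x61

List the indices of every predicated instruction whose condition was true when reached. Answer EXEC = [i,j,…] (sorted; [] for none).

EXEC = [1,2,3,5,7,9,10]

[0] flags=1010 → (cmp)
[1] flags=1010 LE?T → r0=0x18
[2] flags=1010 NE?T → r2=0x00
[3] flags=1010 CS?T → r0=0x31
[4] flags=1000 → (cmp)
[5] flags=1000 LE?T → r4=0xbf
[6] flags=1000 GE?F → skip
[7] flags=1000 VC?T → r3=0xb3
[8] flags=0010 → (cmp)
[9] flags=0010 HI?T → r3=0xb5
[10] flags=0010 CS?T → r3=0x16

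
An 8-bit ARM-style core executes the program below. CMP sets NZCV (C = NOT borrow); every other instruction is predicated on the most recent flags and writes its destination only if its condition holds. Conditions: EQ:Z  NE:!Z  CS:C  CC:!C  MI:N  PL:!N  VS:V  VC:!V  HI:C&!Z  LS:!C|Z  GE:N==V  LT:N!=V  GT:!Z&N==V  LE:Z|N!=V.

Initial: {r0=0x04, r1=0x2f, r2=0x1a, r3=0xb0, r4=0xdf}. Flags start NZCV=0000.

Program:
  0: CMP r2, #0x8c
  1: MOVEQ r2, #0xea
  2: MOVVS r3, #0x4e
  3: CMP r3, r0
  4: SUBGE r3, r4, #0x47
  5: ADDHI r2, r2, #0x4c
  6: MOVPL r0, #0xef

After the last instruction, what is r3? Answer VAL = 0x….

0: ✓ CMP  NZCV=1001
1: · MOVEQ
2: ✓ MOVVS  r3←0x4e
3: ✓ CMP  NZCV=0010
4: ✓ SUBGE  r3←0x98
5: ✓ ADDHI  r2←0x66
6: ✓ MOVPL  r0←0xef

VAL = 0x98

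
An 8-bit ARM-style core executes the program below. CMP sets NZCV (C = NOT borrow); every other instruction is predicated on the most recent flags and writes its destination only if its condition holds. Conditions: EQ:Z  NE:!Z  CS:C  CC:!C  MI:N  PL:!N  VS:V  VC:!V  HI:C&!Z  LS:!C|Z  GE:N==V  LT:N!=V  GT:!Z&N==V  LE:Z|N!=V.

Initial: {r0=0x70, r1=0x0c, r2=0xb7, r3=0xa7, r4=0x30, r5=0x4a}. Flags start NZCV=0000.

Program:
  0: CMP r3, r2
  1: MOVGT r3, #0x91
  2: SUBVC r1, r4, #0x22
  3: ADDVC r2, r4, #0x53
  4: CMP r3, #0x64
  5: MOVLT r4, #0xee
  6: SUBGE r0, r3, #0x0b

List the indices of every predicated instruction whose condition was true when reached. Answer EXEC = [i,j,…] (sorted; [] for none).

[0] flags=1000 → (cmp)
[1] flags=1000 GT?F → skip
[2] flags=1000 VC?T → r1=0x0e
[3] flags=1000 VC?T → r2=0x83
[4] flags=0011 → (cmp)
[5] flags=0011 LT?T → r4=0xee
[6] flags=0011 GE?F → skip

EXEC = [2,3,5]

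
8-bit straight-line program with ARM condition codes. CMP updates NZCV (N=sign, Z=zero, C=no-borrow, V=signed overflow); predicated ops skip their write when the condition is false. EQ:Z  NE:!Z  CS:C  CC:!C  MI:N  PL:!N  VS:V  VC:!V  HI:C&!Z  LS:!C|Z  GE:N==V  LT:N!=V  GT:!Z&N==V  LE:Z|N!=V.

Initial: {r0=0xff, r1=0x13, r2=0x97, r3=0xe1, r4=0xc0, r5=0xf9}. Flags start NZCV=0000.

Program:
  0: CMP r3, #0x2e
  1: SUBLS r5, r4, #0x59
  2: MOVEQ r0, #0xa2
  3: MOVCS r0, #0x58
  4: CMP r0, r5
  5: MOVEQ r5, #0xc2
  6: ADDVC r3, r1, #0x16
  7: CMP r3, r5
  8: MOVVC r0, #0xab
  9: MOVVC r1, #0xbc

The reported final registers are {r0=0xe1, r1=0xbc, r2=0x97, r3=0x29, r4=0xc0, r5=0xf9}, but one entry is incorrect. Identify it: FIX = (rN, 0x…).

FIX = (r0, 0xab)

0: ✓ CMP  NZCV=1010
1: · SUBLS
2: · MOVEQ
3: ✓ MOVCS  r0←0x58
4: ✓ CMP  NZCV=0000
5: · MOVEQ
6: ✓ ADDVC  r3←0x29
7: ✓ CMP  NZCV=0000
8: ✓ MOVVC  r0←0xab
9: ✓ MOVVC  r1←0xbc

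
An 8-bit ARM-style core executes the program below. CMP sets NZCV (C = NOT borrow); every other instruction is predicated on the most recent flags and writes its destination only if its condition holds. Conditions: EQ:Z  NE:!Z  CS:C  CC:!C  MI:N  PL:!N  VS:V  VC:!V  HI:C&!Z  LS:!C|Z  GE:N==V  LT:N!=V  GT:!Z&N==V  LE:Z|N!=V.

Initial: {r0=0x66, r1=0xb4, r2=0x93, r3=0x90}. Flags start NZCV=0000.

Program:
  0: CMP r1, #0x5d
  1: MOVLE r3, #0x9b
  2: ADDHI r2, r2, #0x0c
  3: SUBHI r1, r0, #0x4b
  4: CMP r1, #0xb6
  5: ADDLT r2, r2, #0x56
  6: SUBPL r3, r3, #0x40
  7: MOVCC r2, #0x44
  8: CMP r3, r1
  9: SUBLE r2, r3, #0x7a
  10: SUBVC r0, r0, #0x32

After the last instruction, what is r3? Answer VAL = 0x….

[0] flags=0011 → (cmp)
[1] flags=0011 LE?T → r3=0x9b
[2] flags=0011 HI?T → r2=0x9f
[3] flags=0011 HI?T → r1=0x1b
[4] flags=0000 → (cmp)
[5] flags=0000 LT?F → skip
[6] flags=0000 PL?T → r3=0x5b
[7] flags=0000 CC?T → r2=0x44
[8] flags=0010 → (cmp)
[9] flags=0010 LE?F → skip
[10] flags=0010 VC?T → r0=0x34

VAL = 0x5b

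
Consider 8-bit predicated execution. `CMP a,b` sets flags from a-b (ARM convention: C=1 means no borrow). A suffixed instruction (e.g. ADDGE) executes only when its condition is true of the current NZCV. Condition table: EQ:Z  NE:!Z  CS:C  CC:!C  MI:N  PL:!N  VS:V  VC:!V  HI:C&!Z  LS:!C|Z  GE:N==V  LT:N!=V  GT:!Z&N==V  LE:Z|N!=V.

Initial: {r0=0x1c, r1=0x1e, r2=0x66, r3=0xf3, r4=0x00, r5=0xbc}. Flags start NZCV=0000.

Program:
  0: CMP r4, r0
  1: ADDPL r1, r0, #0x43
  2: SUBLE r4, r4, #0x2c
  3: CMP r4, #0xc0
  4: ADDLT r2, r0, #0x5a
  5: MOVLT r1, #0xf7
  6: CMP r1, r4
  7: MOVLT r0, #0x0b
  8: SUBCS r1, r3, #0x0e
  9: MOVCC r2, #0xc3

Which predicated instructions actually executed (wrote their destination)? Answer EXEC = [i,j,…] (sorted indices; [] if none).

EXEC = [2,9]

[0] flags=1000 → (cmp)
[1] flags=1000 PL?F → skip
[2] flags=1000 LE?T → r4=0xd4
[3] flags=0010 → (cmp)
[4] flags=0010 LT?F → skip
[5] flags=0010 LT?F → skip
[6] flags=0000 → (cmp)
[7] flags=0000 LT?F → skip
[8] flags=0000 CS?F → skip
[9] flags=0000 CC?T → r2=0xc3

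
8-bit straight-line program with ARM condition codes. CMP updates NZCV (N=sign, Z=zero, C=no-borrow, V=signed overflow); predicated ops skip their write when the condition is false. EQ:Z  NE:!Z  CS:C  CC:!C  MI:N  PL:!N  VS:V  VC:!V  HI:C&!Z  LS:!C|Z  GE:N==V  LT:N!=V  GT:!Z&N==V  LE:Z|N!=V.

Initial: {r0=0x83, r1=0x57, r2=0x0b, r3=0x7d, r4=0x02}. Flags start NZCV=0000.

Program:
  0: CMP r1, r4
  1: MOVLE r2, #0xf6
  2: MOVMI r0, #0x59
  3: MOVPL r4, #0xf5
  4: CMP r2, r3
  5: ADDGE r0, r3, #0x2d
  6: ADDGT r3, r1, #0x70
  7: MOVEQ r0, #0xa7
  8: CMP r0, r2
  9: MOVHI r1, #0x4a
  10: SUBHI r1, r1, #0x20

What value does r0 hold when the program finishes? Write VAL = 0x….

0: ✓ CMP  NZCV=0010
1: · MOVLE
2: · MOVMI
3: ✓ MOVPL  r4←0xf5
4: ✓ CMP  NZCV=1000
5: · ADDGE
6: · ADDGT
7: · MOVEQ
8: ✓ CMP  NZCV=0011
9: ✓ MOVHI  r1←0x4a
10: ✓ SUBHI  r1←0x2a

VAL = 0x83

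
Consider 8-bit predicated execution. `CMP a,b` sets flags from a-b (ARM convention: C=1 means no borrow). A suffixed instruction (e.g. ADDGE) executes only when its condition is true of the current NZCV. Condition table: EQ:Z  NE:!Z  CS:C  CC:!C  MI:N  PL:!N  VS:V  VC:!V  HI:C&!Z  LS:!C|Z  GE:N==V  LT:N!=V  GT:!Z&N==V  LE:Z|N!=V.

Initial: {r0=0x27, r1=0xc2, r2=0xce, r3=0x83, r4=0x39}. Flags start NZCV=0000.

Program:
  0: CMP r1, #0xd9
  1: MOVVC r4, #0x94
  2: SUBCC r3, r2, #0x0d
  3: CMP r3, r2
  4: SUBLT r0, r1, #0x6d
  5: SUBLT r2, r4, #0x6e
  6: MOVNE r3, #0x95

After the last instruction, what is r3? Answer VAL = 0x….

0: ✓ CMP  NZCV=1000
1: ✓ MOVVC  r4←0x94
2: ✓ SUBCC  r3←0xc1
3: ✓ CMP  NZCV=1000
4: ✓ SUBLT  r0←0x55
5: ✓ SUBLT  r2←0x26
6: ✓ MOVNE  r3←0x95

VAL = 0x95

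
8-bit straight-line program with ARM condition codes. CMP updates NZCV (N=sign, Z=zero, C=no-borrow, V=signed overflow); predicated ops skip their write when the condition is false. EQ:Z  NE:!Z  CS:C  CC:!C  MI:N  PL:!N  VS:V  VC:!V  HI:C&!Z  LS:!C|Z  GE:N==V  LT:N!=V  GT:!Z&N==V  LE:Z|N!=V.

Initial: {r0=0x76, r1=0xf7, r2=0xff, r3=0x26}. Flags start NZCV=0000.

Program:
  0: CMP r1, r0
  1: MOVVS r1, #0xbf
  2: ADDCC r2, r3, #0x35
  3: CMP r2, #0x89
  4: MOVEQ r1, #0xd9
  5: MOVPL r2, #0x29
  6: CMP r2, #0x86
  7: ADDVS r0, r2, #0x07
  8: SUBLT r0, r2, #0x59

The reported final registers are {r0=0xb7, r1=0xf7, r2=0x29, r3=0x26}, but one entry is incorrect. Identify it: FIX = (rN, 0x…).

FIX = (r0, 0x30)

0: ✓ CMP  NZCV=1010
1: · MOVVS
2: · ADDCC
3: ✓ CMP  NZCV=0010
4: · MOVEQ
5: ✓ MOVPL  r2←0x29
6: ✓ CMP  NZCV=1001
7: ✓ ADDVS  r0←0x30
8: · SUBLT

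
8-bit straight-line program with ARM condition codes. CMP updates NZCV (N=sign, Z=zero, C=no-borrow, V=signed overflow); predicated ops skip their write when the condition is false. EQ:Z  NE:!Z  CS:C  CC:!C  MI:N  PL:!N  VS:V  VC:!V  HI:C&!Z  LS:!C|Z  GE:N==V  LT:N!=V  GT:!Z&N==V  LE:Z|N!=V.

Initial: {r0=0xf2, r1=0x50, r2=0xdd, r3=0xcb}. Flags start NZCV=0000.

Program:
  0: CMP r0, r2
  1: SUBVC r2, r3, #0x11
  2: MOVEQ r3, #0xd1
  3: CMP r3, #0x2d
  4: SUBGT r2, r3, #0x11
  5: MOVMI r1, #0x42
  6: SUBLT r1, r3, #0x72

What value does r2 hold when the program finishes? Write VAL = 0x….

VAL = 0xba

[0] flags=0010 → (cmp)
[1] flags=0010 VC?T → r2=0xba
[2] flags=0010 EQ?F → skip
[3] flags=1010 → (cmp)
[4] flags=1010 GT?F → skip
[5] flags=1010 MI?T → r1=0x42
[6] flags=1010 LT?T → r1=0x59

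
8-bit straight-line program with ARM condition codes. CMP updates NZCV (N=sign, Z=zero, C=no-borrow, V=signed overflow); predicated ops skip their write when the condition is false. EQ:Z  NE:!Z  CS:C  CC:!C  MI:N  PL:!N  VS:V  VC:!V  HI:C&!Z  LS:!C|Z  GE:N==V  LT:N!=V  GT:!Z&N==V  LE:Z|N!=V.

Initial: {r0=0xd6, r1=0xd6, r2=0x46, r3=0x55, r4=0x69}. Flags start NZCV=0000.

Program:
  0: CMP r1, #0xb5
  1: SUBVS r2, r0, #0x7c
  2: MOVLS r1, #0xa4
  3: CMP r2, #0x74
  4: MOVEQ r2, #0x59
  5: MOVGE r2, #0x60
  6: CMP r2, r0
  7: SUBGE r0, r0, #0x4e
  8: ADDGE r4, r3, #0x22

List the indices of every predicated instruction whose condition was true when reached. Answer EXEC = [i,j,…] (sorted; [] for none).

EXEC = [7,8]

0: ✓ CMP  NZCV=0010
1: · SUBVS
2: · MOVLS
3: ✓ CMP  NZCV=1000
4: · MOVEQ
5: · MOVGE
6: ✓ CMP  NZCV=0000
7: ✓ SUBGE  r0←0x88
8: ✓ ADDGE  r4←0x77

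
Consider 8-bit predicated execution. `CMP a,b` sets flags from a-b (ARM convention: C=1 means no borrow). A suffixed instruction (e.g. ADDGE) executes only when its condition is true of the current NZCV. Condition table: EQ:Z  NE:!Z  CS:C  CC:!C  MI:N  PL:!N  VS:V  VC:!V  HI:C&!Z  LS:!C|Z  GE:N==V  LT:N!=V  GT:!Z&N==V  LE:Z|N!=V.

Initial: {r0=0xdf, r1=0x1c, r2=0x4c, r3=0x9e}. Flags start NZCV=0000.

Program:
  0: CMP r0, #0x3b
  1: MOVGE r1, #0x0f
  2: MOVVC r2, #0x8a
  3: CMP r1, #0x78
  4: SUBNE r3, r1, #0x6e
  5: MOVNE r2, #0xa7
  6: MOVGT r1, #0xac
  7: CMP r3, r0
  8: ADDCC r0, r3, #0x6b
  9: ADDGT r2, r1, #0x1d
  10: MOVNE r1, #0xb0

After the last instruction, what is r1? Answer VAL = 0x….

VAL = 0xb0

0: ✓ CMP  NZCV=1010
1: · MOVGE
2: ✓ MOVVC  r2←0x8a
3: ✓ CMP  NZCV=1000
4: ✓ SUBNE  r3←0xae
5: ✓ MOVNE  r2←0xa7
6: · MOVGT
7: ✓ CMP  NZCV=1000
8: ✓ ADDCC  r0←0x19
9: · ADDGT
10: ✓ MOVNE  r1←0xb0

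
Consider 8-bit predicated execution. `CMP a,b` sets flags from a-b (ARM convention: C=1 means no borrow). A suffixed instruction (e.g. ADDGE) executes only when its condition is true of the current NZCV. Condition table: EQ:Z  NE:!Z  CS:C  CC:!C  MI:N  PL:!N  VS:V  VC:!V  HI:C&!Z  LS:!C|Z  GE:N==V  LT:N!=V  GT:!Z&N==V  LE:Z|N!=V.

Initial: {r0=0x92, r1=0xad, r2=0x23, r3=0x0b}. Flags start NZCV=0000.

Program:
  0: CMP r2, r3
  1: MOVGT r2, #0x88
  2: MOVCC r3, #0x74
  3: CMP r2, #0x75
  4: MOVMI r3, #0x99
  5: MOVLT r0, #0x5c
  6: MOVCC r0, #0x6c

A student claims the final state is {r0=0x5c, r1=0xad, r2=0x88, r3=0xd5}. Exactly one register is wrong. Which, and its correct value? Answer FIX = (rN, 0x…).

[0] flags=0010 → (cmp)
[1] flags=0010 GT?T → r2=0x88
[2] flags=0010 CC?F → skip
[3] flags=0011 → (cmp)
[4] flags=0011 MI?F → skip
[5] flags=0011 LT?T → r0=0x5c
[6] flags=0011 CC?F → skip

FIX = (r3, 0x0b)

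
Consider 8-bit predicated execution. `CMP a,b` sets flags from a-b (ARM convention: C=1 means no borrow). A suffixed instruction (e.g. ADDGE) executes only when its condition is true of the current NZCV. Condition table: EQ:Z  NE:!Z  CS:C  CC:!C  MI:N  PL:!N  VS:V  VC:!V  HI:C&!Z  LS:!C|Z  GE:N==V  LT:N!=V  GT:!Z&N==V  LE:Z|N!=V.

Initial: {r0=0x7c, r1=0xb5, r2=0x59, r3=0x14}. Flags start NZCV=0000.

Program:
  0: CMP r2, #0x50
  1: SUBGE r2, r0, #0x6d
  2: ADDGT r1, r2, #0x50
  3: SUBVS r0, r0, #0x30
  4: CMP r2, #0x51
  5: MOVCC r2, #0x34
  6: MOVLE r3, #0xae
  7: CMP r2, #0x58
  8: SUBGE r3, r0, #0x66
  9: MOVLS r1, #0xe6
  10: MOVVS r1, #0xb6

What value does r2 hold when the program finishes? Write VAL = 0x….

[0] flags=0010 → (cmp)
[1] flags=0010 GE?T → r2=0x0f
[2] flags=0010 GT?T → r1=0x5f
[3] flags=0010 VS?F → skip
[4] flags=1000 → (cmp)
[5] flags=1000 CC?T → r2=0x34
[6] flags=1000 LE?T → r3=0xae
[7] flags=1000 → (cmp)
[8] flags=1000 GE?F → skip
[9] flags=1000 LS?T → r1=0xe6
[10] flags=1000 VS?F → skip

VAL = 0x34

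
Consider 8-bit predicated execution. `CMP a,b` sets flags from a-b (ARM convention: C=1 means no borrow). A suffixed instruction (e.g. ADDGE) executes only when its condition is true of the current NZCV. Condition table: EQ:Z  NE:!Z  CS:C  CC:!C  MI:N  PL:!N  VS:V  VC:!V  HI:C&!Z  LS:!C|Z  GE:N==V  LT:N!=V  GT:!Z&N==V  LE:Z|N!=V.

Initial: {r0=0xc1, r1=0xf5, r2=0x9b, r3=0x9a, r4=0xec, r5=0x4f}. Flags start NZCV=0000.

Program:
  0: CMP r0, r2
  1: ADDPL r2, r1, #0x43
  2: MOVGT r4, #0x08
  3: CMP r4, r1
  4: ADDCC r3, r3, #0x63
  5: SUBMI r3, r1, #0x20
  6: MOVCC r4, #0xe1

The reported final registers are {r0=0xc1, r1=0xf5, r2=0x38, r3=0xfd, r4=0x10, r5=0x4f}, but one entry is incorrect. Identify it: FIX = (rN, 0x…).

FIX = (r4, 0xe1)

0: ✓ CMP  NZCV=0010
1: ✓ ADDPL  r2←0x38
2: ✓ MOVGT  r4←0x08
3: ✓ CMP  NZCV=0000
4: ✓ ADDCC  r3←0xfd
5: · SUBMI
6: ✓ MOVCC  r4←0xe1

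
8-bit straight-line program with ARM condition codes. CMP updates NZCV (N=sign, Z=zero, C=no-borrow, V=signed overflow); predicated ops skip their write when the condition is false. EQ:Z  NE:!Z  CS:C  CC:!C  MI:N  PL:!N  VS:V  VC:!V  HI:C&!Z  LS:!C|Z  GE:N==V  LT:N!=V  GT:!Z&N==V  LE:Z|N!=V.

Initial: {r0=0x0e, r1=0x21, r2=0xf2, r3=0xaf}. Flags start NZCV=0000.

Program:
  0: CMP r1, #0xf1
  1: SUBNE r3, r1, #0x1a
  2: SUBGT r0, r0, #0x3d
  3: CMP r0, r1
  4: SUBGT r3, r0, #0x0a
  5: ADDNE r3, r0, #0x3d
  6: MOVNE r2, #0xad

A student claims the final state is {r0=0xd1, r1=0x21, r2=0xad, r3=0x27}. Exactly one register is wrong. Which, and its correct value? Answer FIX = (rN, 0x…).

[0] flags=0000 → (cmp)
[1] flags=0000 NE?T → r3=0x07
[2] flags=0000 GT?T → r0=0xd1
[3] flags=1010 → (cmp)
[4] flags=1010 GT?F → skip
[5] flags=1010 NE?T → r3=0x0e
[6] flags=1010 NE?T → r2=0xad

FIX = (r3, 0x0e)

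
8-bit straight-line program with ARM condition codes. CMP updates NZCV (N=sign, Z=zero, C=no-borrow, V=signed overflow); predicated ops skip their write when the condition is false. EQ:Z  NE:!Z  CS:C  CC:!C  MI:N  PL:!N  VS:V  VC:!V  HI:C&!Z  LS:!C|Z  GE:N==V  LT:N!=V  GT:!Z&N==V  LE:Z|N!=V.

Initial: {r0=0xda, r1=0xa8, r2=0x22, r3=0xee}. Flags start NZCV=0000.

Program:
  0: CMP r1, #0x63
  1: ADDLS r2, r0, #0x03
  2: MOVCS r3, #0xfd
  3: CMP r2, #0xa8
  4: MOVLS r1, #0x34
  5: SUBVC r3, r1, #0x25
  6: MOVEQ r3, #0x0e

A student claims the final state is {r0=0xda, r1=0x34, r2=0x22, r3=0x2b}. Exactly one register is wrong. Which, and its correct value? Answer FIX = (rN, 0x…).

FIX = (r3, 0x0f)

0: ✓ CMP  NZCV=0011
1: · ADDLS
2: ✓ MOVCS  r3←0xfd
3: ✓ CMP  NZCV=0000
4: ✓ MOVLS  r1←0x34
5: ✓ SUBVC  r3←0x0f
6: · MOVEQ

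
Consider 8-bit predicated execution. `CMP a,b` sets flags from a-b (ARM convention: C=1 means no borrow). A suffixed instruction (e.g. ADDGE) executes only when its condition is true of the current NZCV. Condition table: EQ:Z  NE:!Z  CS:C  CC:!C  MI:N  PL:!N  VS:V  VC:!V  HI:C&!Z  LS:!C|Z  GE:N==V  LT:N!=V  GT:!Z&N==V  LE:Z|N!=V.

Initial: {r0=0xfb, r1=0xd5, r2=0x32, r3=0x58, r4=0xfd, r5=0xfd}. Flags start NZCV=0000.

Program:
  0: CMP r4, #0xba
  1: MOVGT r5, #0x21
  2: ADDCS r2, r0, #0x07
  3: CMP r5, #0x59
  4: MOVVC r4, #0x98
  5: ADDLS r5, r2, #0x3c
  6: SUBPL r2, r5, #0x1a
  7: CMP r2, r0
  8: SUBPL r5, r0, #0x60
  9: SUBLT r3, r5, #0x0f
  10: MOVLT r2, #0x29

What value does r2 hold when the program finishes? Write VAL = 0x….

VAL = 0x02

[0] flags=0010 → (cmp)
[1] flags=0010 GT?T → r5=0x21
[2] flags=0010 CS?T → r2=0x02
[3] flags=1000 → (cmp)
[4] flags=1000 VC?T → r4=0x98
[5] flags=1000 LS?T → r5=0x3e
[6] flags=1000 PL?F → skip
[7] flags=0000 → (cmp)
[8] flags=0000 PL?T → r5=0x9b
[9] flags=0000 LT?F → skip
[10] flags=0000 LT?F → skip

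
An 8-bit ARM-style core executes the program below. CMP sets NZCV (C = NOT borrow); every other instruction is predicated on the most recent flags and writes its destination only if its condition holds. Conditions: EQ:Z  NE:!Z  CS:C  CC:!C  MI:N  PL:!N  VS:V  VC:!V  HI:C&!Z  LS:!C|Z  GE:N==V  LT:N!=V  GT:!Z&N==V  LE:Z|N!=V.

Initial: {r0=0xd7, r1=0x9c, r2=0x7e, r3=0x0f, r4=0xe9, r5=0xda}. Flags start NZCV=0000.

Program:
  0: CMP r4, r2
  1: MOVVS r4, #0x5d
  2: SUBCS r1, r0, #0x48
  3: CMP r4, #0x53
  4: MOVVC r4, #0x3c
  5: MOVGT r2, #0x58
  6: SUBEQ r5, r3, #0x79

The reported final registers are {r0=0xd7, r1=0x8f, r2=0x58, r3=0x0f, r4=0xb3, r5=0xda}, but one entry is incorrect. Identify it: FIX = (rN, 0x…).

0: ✓ CMP  NZCV=0011
1: ✓ MOVVS  r4←0x5d
2: ✓ SUBCS  r1←0x8f
3: ✓ CMP  NZCV=0010
4: ✓ MOVVC  r4←0x3c
5: ✓ MOVGT  r2←0x58
6: · SUBEQ

FIX = (r4, 0x3c)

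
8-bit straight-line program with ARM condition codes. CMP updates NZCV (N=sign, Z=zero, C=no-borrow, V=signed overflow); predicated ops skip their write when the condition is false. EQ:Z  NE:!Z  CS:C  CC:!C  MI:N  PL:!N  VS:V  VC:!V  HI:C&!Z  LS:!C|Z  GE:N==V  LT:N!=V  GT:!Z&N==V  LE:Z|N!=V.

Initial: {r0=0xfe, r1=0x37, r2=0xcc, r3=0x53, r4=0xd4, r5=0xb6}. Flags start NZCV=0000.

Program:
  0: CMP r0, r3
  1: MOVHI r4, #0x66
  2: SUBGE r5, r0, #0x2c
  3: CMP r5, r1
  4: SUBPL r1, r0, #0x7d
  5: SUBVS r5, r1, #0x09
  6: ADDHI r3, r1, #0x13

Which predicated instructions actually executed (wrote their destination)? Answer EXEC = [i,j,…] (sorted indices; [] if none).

[0] flags=1010 → (cmp)
[1] flags=1010 HI?T → r4=0x66
[2] flags=1010 GE?F → skip
[3] flags=0011 → (cmp)
[4] flags=0011 PL?T → r1=0x81
[5] flags=0011 VS?T → r5=0x78
[6] flags=0011 HI?T → r3=0x94

EXEC = [1,4,5,6]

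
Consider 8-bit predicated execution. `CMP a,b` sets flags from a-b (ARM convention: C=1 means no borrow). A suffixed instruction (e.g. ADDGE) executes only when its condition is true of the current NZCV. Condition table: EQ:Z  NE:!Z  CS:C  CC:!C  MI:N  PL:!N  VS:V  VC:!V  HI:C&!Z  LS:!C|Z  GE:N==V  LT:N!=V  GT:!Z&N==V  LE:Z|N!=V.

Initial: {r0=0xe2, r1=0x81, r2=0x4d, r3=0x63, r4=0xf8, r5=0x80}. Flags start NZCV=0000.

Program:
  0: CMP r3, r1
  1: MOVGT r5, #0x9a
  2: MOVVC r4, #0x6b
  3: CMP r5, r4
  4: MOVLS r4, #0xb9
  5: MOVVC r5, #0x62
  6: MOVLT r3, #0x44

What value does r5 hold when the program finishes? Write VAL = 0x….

VAL = 0x62

[0] flags=1001 → (cmp)
[1] flags=1001 GT?T → r5=0x9a
[2] flags=1001 VC?F → skip
[3] flags=1000 → (cmp)
[4] flags=1000 LS?T → r4=0xb9
[5] flags=1000 VC?T → r5=0x62
[6] flags=1000 LT?T → r3=0x44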